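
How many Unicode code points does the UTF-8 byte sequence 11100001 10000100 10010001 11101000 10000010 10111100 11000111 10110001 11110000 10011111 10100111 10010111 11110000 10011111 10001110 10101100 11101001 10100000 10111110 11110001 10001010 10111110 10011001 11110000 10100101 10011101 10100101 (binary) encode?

Byte at offset 0: 0xE1 = 11100001 → 3-byte char (#1). Advance 3.
Byte at offset 3: 0xE8 = 11101000 → 3-byte char (#2). Advance 3.
Byte at offset 6: 0xC7 = 11000111 → 2-byte char (#3). Advance 2.
Byte at offset 8: 0xF0 = 11110000 → 4-byte char (#4). Advance 4.
Byte at offset 12: 0xF0 = 11110000 → 4-byte char (#5). Advance 4.
Byte at offset 16: 0xE9 = 11101001 → 3-byte char (#6). Advance 3.
Byte at offset 19: 0xF1 = 11110001 → 4-byte char (#7). Advance 4.
Byte at offset 23: 0xF0 = 11110000 → 4-byte char (#8). Advance 4.
Reached end at offset 27 after 8 code points.

8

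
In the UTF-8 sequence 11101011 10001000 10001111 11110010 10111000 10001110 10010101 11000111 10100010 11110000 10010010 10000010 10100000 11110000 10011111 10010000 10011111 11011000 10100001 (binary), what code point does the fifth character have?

U+1F41F

Offset 0: leading byte 0xEB = 11101011 → 3-byte char #1 = EB 88 8F.
Offset 3: leading byte 0xF2 = 11110010 → 4-byte char #2 = F2 B8 8E 95.
Offset 7: leading byte 0xC7 = 11000111 → 2-byte char #3 = C7 A2.
Offset 9: leading byte 0xF0 = 11110000 → 4-byte char #4 = F0 92 82 A0.
Offset 13: leading byte 0xF0 = 11110000 → 4-byte char #5 = F0 9F 90 9F.
Leading byte 0xF0 = 11110000 matches 11110xxx → 4-byte sequence.
Byte 1: 0xF0 = 11110000, payload 000 (3 bits).
Byte 2: 0x9F = 10011111 (10xxxxxx ✓), payload 011111.
Byte 3: 0x90 = 10010000 (10xxxxxx ✓), payload 010000.
Byte 4: 0x9F = 10011111 (10xxxxxx ✓), payload 011111.
Concatenate: 000011111010000011111 = 0x1F41F (21 bits → U+1F41F).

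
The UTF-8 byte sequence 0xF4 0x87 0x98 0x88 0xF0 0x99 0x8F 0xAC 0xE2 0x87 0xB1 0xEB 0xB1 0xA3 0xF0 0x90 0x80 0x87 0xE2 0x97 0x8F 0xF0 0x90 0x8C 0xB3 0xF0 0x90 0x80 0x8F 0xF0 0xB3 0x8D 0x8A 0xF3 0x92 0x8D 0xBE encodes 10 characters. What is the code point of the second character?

U+193EC

Offset 0: leading byte 0xF4 = 11110100 → 4-byte char #1 = F4 87 98 88.
Offset 4: leading byte 0xF0 = 11110000 → 4-byte char #2 = F0 99 8F AC.
Leading byte 0xF0 = 11110000 matches 11110xxx → 4-byte sequence.
Byte 1: 0xF0 = 11110000, payload 000 (3 bits).
Byte 2: 0x99 = 10011001 (10xxxxxx ✓), payload 011001.
Byte 3: 0x8F = 10001111 (10xxxxxx ✓), payload 001111.
Byte 4: 0xAC = 10101100 (10xxxxxx ✓), payload 101100.
Concatenate: 000011001001111101100 = 0x193EC (21 bits → U+193EC).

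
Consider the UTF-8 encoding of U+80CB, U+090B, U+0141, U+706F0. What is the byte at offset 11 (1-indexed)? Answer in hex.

1-indexed offset 11 is 0-indexed offset 10.
U+80CB → 3-byte form E8 83 8B at offsets 0–2.
U+090B → 3-byte form E0 A4 8B at offsets 3–5.
U+0141 → 2-byte form C5 81 at offsets 6–7.
U+706F0 → 4-byte form F1 B0 9B B0 at offsets 8–11.
Offset 10 falls in char 4's range; it's byte 3 of F1 B0 9B B0 = 0x9B.

0x9B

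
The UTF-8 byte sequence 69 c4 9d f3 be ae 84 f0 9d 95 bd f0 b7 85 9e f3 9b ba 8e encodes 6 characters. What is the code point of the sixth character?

U+DBE8E

Offset 0: leading byte 0x69 = 01101001 → 1-byte char #1 = 69.
Offset 1: leading byte 0xC4 = 11000100 → 2-byte char #2 = C4 9D.
Offset 3: leading byte 0xF3 = 11110011 → 4-byte char #3 = F3 BE AE 84.
Offset 7: leading byte 0xF0 = 11110000 → 4-byte char #4 = F0 9D 95 BD.
Offset 11: leading byte 0xF0 = 11110000 → 4-byte char #5 = F0 B7 85 9E.
Offset 15: leading byte 0xF3 = 11110011 → 4-byte char #6 = F3 9B BA 8E.
Leading byte 0xF3 = 11110011 matches 11110xxx → 4-byte sequence.
Byte 1: 0xF3 = 11110011, payload 011 (3 bits).
Byte 2: 0x9B = 10011011 (10xxxxxx ✓), payload 011011.
Byte 3: 0xBA = 10111010 (10xxxxxx ✓), payload 111010.
Byte 4: 0x8E = 10001110 (10xxxxxx ✓), payload 001110.
Concatenate: 011011011111010001110 = 0xDBE8E (21 bits → U+DBE8E).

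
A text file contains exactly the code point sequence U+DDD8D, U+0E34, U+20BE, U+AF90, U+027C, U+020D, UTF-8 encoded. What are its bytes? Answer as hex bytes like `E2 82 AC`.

F3 9D B6 8D E0 B8 B4 E2 82 BE EA BE 90 C9 BC C8 8D

U+DDD8D: 4-byte form → F3 9D B6 8D.
U+0E34: 3-byte form → E0 B8 B4.
U+20BE: 3-byte form → E2 82 BE.
U+AF90: 3-byte form → EA BE 90.
U+027C: 2-byte form → C9 BC.
U+020D: 2-byte form → C8 8D.
Concatenated (17 bytes): F3 9D B6 8D E0 B8 B4 E2 82 BE EA BE 90 C9 BC C8 8D.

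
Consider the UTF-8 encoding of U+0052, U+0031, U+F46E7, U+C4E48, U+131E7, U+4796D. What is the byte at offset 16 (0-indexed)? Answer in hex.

U+0052 → 1-byte form 52 at offsets 0–0.
U+0031 → 1-byte form 31 at offsets 1–1.
U+F46E7 → 4-byte form F3 B4 9B A7 at offsets 2–5.
U+C4E48 → 4-byte form F3 84 B9 88 at offsets 6–9.
U+131E7 → 4-byte form F0 93 87 A7 at offsets 10–13.
U+4796D → 4-byte form F1 87 A5 AD at offsets 14–17.
Offset 16 falls in char 6's range; it's byte 3 of F1 87 A5 AD = 0xA5.

0xA5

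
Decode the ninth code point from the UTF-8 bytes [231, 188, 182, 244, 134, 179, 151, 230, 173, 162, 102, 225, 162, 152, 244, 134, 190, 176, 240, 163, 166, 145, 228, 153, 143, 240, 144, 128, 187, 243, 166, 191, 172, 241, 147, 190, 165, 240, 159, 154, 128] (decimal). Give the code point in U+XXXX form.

U+1003B

Offset 0: leading byte 0xE7 = 11100111 → 3-byte char #1 = E7 BC B6.
Offset 3: leading byte 0xF4 = 11110100 → 4-byte char #2 = F4 86 B3 97.
Offset 7: leading byte 0xE6 = 11100110 → 3-byte char #3 = E6 AD A2.
Offset 10: leading byte 0x66 = 01100110 → 1-byte char #4 = 66.
Offset 11: leading byte 0xE1 = 11100001 → 3-byte char #5 = E1 A2 98.
Offset 14: leading byte 0xF4 = 11110100 → 4-byte char #6 = F4 86 BE B0.
Offset 18: leading byte 0xF0 = 11110000 → 4-byte char #7 = F0 A3 A6 91.
Offset 22: leading byte 0xE4 = 11100100 → 3-byte char #8 = E4 99 8F.
Offset 25: leading byte 0xF0 = 11110000 → 4-byte char #9 = F0 90 80 BB.
Leading byte 0xF0 = 11110000 matches 11110xxx → 4-byte sequence.
Byte 1: 0xF0 = 11110000, payload 000 (3 bits).
Byte 2: 0x90 = 10010000 (10xxxxxx ✓), payload 010000.
Byte 3: 0x80 = 10000000 (10xxxxxx ✓), payload 000000.
Byte 4: 0xBB = 10111011 (10xxxxxx ✓), payload 111011.
Concatenate: 000010000000000111011 = 0x1003B (21 bits → U+1003B).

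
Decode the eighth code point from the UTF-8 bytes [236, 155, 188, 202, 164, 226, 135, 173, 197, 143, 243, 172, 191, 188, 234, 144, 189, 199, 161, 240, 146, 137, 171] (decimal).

Offset 0: leading byte 0xEC = 11101100 → 3-byte char #1 = EC 9B BC.
Offset 3: leading byte 0xCA = 11001010 → 2-byte char #2 = CA A4.
Offset 5: leading byte 0xE2 = 11100010 → 3-byte char #3 = E2 87 AD.
Offset 8: leading byte 0xC5 = 11000101 → 2-byte char #4 = C5 8F.
Offset 10: leading byte 0xF3 = 11110011 → 4-byte char #5 = F3 AC BF BC.
Offset 14: leading byte 0xEA = 11101010 → 3-byte char #6 = EA 90 BD.
Offset 17: leading byte 0xC7 = 11000111 → 2-byte char #7 = C7 A1.
Offset 19: leading byte 0xF0 = 11110000 → 4-byte char #8 = F0 92 89 AB.
Leading byte 0xF0 = 11110000 matches 11110xxx → 4-byte sequence.
Byte 1: 0xF0 = 11110000, payload 000 (3 bits).
Byte 2: 0x92 = 10010010 (10xxxxxx ✓), payload 010010.
Byte 3: 0x89 = 10001001 (10xxxxxx ✓), payload 001001.
Byte 4: 0xAB = 10101011 (10xxxxxx ✓), payload 101011.
Concatenate: 000010010001001101011 = 0x1226B (21 bits → U+1226B).

U+1226B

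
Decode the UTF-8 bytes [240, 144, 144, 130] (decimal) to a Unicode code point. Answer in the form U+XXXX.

U+10402

Leading byte 0xF0 = 11110000 matches 11110xxx → 4-byte sequence.
Byte 1: 0xF0 = 11110000, payload 000 (3 bits).
Byte 2: 0x90 = 10010000 (10xxxxxx ✓), payload 010000.
Byte 3: 0x90 = 10010000 (10xxxxxx ✓), payload 010000.
Byte 4: 0x82 = 10000010 (10xxxxxx ✓), payload 000010.
Concatenate: 000010000010000000010 = 0x10402 (21 bits → U+10402).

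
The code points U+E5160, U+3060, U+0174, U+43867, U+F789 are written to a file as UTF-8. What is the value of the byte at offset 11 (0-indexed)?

0xA1

U+E5160 → 4-byte form F3 A5 85 A0 at offsets 0–3.
U+3060 → 3-byte form E3 81 A0 at offsets 4–6.
U+0174 → 2-byte form C5 B4 at offsets 7–8.
U+43867 → 4-byte form F1 83 A1 A7 at offsets 9–12.
Offset 11 falls in char 4's range; it's byte 3 of F1 83 A1 A7 = 0xA1.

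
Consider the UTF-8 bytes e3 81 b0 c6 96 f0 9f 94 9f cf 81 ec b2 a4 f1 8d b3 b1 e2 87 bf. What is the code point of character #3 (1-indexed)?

U+1F51F

Offset 0: leading byte 0xE3 = 11100011 → 3-byte char #1 = E3 81 B0.
Offset 3: leading byte 0xC6 = 11000110 → 2-byte char #2 = C6 96.
Offset 5: leading byte 0xF0 = 11110000 → 4-byte char #3 = F0 9F 94 9F.
Leading byte 0xF0 = 11110000 matches 11110xxx → 4-byte sequence.
Byte 1: 0xF0 = 11110000, payload 000 (3 bits).
Byte 2: 0x9F = 10011111 (10xxxxxx ✓), payload 011111.
Byte 3: 0x94 = 10010100 (10xxxxxx ✓), payload 010100.
Byte 4: 0x9F = 10011111 (10xxxxxx ✓), payload 011111.
Concatenate: 000011111010100011111 = 0x1F51F (21 bits → U+1F51F).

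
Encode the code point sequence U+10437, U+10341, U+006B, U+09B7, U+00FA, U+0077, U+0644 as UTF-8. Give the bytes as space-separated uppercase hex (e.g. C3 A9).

F0 90 90 B7 F0 90 8D 81 6B E0 A6 B7 C3 BA 77 D9 84

U+10437: 4-byte form → F0 90 90 B7.
U+10341: 4-byte form → F0 90 8D 81.
U+006B: 1-byte form → 6B.
U+09B7: 3-byte form → E0 A6 B7.
U+00FA: 2-byte form → C3 BA.
U+0077: 1-byte form → 77.
U+0644: 2-byte form → D9 84.
Concatenated (17 bytes): F0 90 90 B7 F0 90 8D 81 6B E0 A6 B7 C3 BA 77 D9 84.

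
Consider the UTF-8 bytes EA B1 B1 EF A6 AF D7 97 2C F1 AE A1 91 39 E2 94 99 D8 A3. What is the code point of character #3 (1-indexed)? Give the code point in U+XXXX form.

Offset 0: leading byte 0xEA = 11101010 → 3-byte char #1 = EA B1 B1.
Offset 3: leading byte 0xEF = 11101111 → 3-byte char #2 = EF A6 AF.
Offset 6: leading byte 0xD7 = 11010111 → 2-byte char #3 = D7 97.
Leading byte 0xD7 = 11010111 matches 110xxxxx → 2-byte sequence.
Byte 1: 0xD7 = 11010111, payload 10111 (5 bits).
Byte 2: 0x97 = 10010111 (10xxxxxx ✓), payload 010111.
Concatenate: 10111010111 = 0x5D7 (11 bits → U+05D7).

U+05D7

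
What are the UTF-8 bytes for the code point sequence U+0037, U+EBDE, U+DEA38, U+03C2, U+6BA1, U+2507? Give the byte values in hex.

37 EE AF 9E F3 9E A8 B8 CF 82 E6 AE A1 E2 94 87

U+0037: 1-byte form → 37.
U+EBDE: 3-byte form → EE AF 9E.
U+DEA38: 4-byte form → F3 9E A8 B8.
U+03C2: 2-byte form → CF 82.
U+6BA1: 3-byte form → E6 AE A1.
U+2507: 3-byte form → E2 94 87.
Concatenated (16 bytes): 37 EE AF 9E F3 9E A8 B8 CF 82 E6 AE A1 E2 94 87.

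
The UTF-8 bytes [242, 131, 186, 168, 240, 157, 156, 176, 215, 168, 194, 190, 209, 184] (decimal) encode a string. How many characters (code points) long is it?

5

Byte at offset 0: 0xF2 = 11110010 → 4-byte char (#1). Advance 4.
Byte at offset 4: 0xF0 = 11110000 → 4-byte char (#2). Advance 4.
Byte at offset 8: 0xD7 = 11010111 → 2-byte char (#3). Advance 2.
Byte at offset 10: 0xC2 = 11000010 → 2-byte char (#4). Advance 2.
Byte at offset 12: 0xD1 = 11010001 → 2-byte char (#5). Advance 2.
Reached end at offset 14 after 5 code points.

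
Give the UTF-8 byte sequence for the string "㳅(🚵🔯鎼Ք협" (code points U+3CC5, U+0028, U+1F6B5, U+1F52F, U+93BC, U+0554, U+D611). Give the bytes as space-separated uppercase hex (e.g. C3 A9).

E3 B3 85 28 F0 9F 9A B5 F0 9F 94 AF E9 8E BC D5 94 ED 98 91

U+3CC5: 3-byte form → E3 B3 85.
U+0028: 1-byte form → 28.
U+1F6B5: 4-byte form → F0 9F 9A B5.
U+1F52F: 4-byte form → F0 9F 94 AF.
U+93BC: 3-byte form → E9 8E BC.
U+0554: 2-byte form → D5 94.
U+D611: 3-byte form → ED 98 91.
Concatenated (20 bytes): E3 B3 85 28 F0 9F 9A B5 F0 9F 94 AF E9 8E BC D5 94 ED 98 91.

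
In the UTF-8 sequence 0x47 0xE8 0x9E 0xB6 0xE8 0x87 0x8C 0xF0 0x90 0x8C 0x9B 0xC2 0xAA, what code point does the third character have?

Offset 0: leading byte 0x47 = 01000111 → 1-byte char #1 = 47.
Offset 1: leading byte 0xE8 = 11101000 → 3-byte char #2 = E8 9E B6.
Offset 4: leading byte 0xE8 = 11101000 → 3-byte char #3 = E8 87 8C.
Leading byte 0xE8 = 11101000 matches 1110xxxx → 3-byte sequence.
Byte 1: 0xE8 = 11101000, payload 1000 (4 bits).
Byte 2: 0x87 = 10000111 (10xxxxxx ✓), payload 000111.
Byte 3: 0x8C = 10001100 (10xxxxxx ✓), payload 001100.
Concatenate: 1000000111001100 = 0x81CC (16 bits → U+81CC).

U+81CC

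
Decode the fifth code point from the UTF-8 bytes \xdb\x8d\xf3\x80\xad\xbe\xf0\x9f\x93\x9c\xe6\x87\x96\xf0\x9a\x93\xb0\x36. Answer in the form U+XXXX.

Offset 0: leading byte 0xDB = 11011011 → 2-byte char #1 = DB 8D.
Offset 2: leading byte 0xF3 = 11110011 → 4-byte char #2 = F3 80 AD BE.
Offset 6: leading byte 0xF0 = 11110000 → 4-byte char #3 = F0 9F 93 9C.
Offset 10: leading byte 0xE6 = 11100110 → 3-byte char #4 = E6 87 96.
Offset 13: leading byte 0xF0 = 11110000 → 4-byte char #5 = F0 9A 93 B0.
Leading byte 0xF0 = 11110000 matches 11110xxx → 4-byte sequence.
Byte 1: 0xF0 = 11110000, payload 000 (3 bits).
Byte 2: 0x9A = 10011010 (10xxxxxx ✓), payload 011010.
Byte 3: 0x93 = 10010011 (10xxxxxx ✓), payload 010011.
Byte 4: 0xB0 = 10110000 (10xxxxxx ✓), payload 110000.
Concatenate: 000011010010011110000 = 0x1A4F0 (21 bits → U+1A4F0).

U+1A4F0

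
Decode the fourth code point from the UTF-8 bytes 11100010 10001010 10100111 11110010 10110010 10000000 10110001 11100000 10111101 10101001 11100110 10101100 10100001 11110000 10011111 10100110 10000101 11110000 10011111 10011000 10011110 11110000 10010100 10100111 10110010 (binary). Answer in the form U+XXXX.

Offset 0: leading byte 0xE2 = 11100010 → 3-byte char #1 = E2 8A A7.
Offset 3: leading byte 0xF2 = 11110010 → 4-byte char #2 = F2 B2 80 B1.
Offset 7: leading byte 0xE0 = 11100000 → 3-byte char #3 = E0 BD A9.
Offset 10: leading byte 0xE6 = 11100110 → 3-byte char #4 = E6 AC A1.
Leading byte 0xE6 = 11100110 matches 1110xxxx → 3-byte sequence.
Byte 1: 0xE6 = 11100110, payload 0110 (4 bits).
Byte 2: 0xAC = 10101100 (10xxxxxx ✓), payload 101100.
Byte 3: 0xA1 = 10100001 (10xxxxxx ✓), payload 100001.
Concatenate: 0110101100100001 = 0x6B21 (16 bits → U+6B21).

U+6B21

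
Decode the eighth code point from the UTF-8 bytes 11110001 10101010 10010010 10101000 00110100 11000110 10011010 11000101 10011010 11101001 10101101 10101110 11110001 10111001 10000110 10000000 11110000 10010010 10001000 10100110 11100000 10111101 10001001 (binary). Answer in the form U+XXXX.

U+0F49

Offset 0: leading byte 0xF1 = 11110001 → 4-byte char #1 = F1 AA 92 A8.
Offset 4: leading byte 0x34 = 00110100 → 1-byte char #2 = 34.
Offset 5: leading byte 0xC6 = 11000110 → 2-byte char #3 = C6 9A.
Offset 7: leading byte 0xC5 = 11000101 → 2-byte char #4 = C5 9A.
Offset 9: leading byte 0xE9 = 11101001 → 3-byte char #5 = E9 AD AE.
Offset 12: leading byte 0xF1 = 11110001 → 4-byte char #6 = F1 B9 86 80.
Offset 16: leading byte 0xF0 = 11110000 → 4-byte char #7 = F0 92 88 A6.
Offset 20: leading byte 0xE0 = 11100000 → 3-byte char #8 = E0 BD 89.
Leading byte 0xE0 = 11100000 matches 1110xxxx → 3-byte sequence.
Byte 1: 0xE0 = 11100000, payload 0000 (4 bits).
Byte 2: 0xBD = 10111101 (10xxxxxx ✓), payload 111101.
Byte 3: 0x89 = 10001001 (10xxxxxx ✓), payload 001001.
Concatenate: 0000111101001001 = 0xF49 (16 bits → U+0F49).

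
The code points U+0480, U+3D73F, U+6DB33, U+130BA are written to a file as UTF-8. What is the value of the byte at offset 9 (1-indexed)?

0xAC

1-indexed offset 9 is 0-indexed offset 8.
U+0480 → 2-byte form D2 80 at offsets 0–1.
U+3D73F → 4-byte form F0 BD 9C BF at offsets 2–5.
U+6DB33 → 4-byte form F1 AD AC B3 at offsets 6–9.
Offset 8 falls in char 3's range; it's byte 3 of F1 AD AC B3 = 0xAC.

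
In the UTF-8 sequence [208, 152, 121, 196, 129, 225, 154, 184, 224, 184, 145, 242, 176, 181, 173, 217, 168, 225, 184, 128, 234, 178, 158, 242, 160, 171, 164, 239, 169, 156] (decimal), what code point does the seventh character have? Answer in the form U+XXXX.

U+0668

Offset 0: leading byte 0xD0 = 11010000 → 2-byte char #1 = D0 98.
Offset 2: leading byte 0x79 = 01111001 → 1-byte char #2 = 79.
Offset 3: leading byte 0xC4 = 11000100 → 2-byte char #3 = C4 81.
Offset 5: leading byte 0xE1 = 11100001 → 3-byte char #4 = E1 9A B8.
Offset 8: leading byte 0xE0 = 11100000 → 3-byte char #5 = E0 B8 91.
Offset 11: leading byte 0xF2 = 11110010 → 4-byte char #6 = F2 B0 B5 AD.
Offset 15: leading byte 0xD9 = 11011001 → 2-byte char #7 = D9 A8.
Leading byte 0xD9 = 11011001 matches 110xxxxx → 2-byte sequence.
Byte 1: 0xD9 = 11011001, payload 11001 (5 bits).
Byte 2: 0xA8 = 10101000 (10xxxxxx ✓), payload 101000.
Concatenate: 11001101000 = 0x668 (11 bits → U+0668).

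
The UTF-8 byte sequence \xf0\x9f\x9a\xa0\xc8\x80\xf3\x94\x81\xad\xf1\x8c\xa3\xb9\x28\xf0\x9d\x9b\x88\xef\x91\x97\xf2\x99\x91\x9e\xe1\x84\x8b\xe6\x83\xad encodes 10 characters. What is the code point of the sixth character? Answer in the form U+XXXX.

U+1D6C8

Offset 0: leading byte 0xF0 = 11110000 → 4-byte char #1 = F0 9F 9A A0.
Offset 4: leading byte 0xC8 = 11001000 → 2-byte char #2 = C8 80.
Offset 6: leading byte 0xF3 = 11110011 → 4-byte char #3 = F3 94 81 AD.
Offset 10: leading byte 0xF1 = 11110001 → 4-byte char #4 = F1 8C A3 B9.
Offset 14: leading byte 0x28 = 00101000 → 1-byte char #5 = 28.
Offset 15: leading byte 0xF0 = 11110000 → 4-byte char #6 = F0 9D 9B 88.
Leading byte 0xF0 = 11110000 matches 11110xxx → 4-byte sequence.
Byte 1: 0xF0 = 11110000, payload 000 (3 bits).
Byte 2: 0x9D = 10011101 (10xxxxxx ✓), payload 011101.
Byte 3: 0x9B = 10011011 (10xxxxxx ✓), payload 011011.
Byte 4: 0x88 = 10001000 (10xxxxxx ✓), payload 001000.
Concatenate: 000011101011011001000 = 0x1D6C8 (21 bits → U+1D6C8).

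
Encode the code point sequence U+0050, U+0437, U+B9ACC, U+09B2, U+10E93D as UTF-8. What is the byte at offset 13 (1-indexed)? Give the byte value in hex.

1-indexed offset 13 is 0-indexed offset 12.
U+0050 → 1-byte form 50 at offsets 0–0.
U+0437 → 2-byte form D0 B7 at offsets 1–2.
U+B9ACC → 4-byte form F2 B9 AB 8C at offsets 3–6.
U+09B2 → 3-byte form E0 A6 B2 at offsets 7–9.
U+10E93D → 4-byte form F4 8E A4 BD at offsets 10–13.
Offset 12 falls in char 5's range; it's byte 3 of F4 8E A4 BD = 0xA4.

0xA4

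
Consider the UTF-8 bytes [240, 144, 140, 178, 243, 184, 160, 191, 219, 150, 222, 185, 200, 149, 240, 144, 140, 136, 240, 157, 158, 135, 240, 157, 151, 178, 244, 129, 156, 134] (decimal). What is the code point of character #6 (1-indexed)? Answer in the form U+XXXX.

Offset 0: leading byte 0xF0 = 11110000 → 4-byte char #1 = F0 90 8C B2.
Offset 4: leading byte 0xF3 = 11110011 → 4-byte char #2 = F3 B8 A0 BF.
Offset 8: leading byte 0xDB = 11011011 → 2-byte char #3 = DB 96.
Offset 10: leading byte 0xDE = 11011110 → 2-byte char #4 = DE B9.
Offset 12: leading byte 0xC8 = 11001000 → 2-byte char #5 = C8 95.
Offset 14: leading byte 0xF0 = 11110000 → 4-byte char #6 = F0 90 8C 88.
Leading byte 0xF0 = 11110000 matches 11110xxx → 4-byte sequence.
Byte 1: 0xF0 = 11110000, payload 000 (3 bits).
Byte 2: 0x90 = 10010000 (10xxxxxx ✓), payload 010000.
Byte 3: 0x8C = 10001100 (10xxxxxx ✓), payload 001100.
Byte 4: 0x88 = 10001000 (10xxxxxx ✓), payload 001000.
Concatenate: 000010000001100001000 = 0x10308 (21 bits → U+10308).

U+10308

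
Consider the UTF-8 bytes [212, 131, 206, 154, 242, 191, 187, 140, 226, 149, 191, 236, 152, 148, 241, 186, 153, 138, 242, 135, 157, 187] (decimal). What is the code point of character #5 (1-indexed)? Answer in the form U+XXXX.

Offset 0: leading byte 0xD4 = 11010100 → 2-byte char #1 = D4 83.
Offset 2: leading byte 0xCE = 11001110 → 2-byte char #2 = CE 9A.
Offset 4: leading byte 0xF2 = 11110010 → 4-byte char #3 = F2 BF BB 8C.
Offset 8: leading byte 0xE2 = 11100010 → 3-byte char #4 = E2 95 BF.
Offset 11: leading byte 0xEC = 11101100 → 3-byte char #5 = EC 98 94.
Leading byte 0xEC = 11101100 matches 1110xxxx → 3-byte sequence.
Byte 1: 0xEC = 11101100, payload 1100 (4 bits).
Byte 2: 0x98 = 10011000 (10xxxxxx ✓), payload 011000.
Byte 3: 0x94 = 10010100 (10xxxxxx ✓), payload 010100.
Concatenate: 1100011000010100 = 0xC614 (16 bits → U+C614).

U+C614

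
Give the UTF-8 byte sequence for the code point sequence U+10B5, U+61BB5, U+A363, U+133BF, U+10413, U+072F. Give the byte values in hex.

U+10B5: 3-byte form → E1 82 B5.
U+61BB5: 4-byte form → F1 A1 AE B5.
U+A363: 3-byte form → EA 8D A3.
U+133BF: 4-byte form → F0 93 8E BF.
U+10413: 4-byte form → F0 90 90 93.
U+072F: 2-byte form → DC AF.
Concatenated (20 bytes): E1 82 B5 F1 A1 AE B5 EA 8D A3 F0 93 8E BF F0 90 90 93 DC AF.

E1 82 B5 F1 A1 AE B5 EA 8D A3 F0 93 8E BF F0 90 90 93 DC AF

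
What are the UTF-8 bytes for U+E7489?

F3 A7 92 89

U+E7489 = 0xE7489 = 947337 decimal. In range U+10000–U+10FFFF → 4-byte form: 11110xxx 10xxxxxx 10xxxxxx 10xxxxxx.
Binary (21 bits): 011100111010010001001.
Split 3+6+6+6: 011 | 100111 | 010010 | 001001.
Byte 1: 11110011 = 0xF3.
Byte 2: 10100111 = 0xA7.
Byte 3: 10010010 = 0x92.
Byte 4: 10001001 = 0x89.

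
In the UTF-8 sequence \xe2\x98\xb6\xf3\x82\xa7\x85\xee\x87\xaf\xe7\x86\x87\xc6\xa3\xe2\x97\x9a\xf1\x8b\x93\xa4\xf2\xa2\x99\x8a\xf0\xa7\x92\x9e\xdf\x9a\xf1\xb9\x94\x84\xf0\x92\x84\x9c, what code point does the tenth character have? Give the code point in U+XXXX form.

Offset 0: leading byte 0xE2 = 11100010 → 3-byte char #1 = E2 98 B6.
Offset 3: leading byte 0xF3 = 11110011 → 4-byte char #2 = F3 82 A7 85.
Offset 7: leading byte 0xEE = 11101110 → 3-byte char #3 = EE 87 AF.
Offset 10: leading byte 0xE7 = 11100111 → 3-byte char #4 = E7 86 87.
Offset 13: leading byte 0xC6 = 11000110 → 2-byte char #5 = C6 A3.
Offset 15: leading byte 0xE2 = 11100010 → 3-byte char #6 = E2 97 9A.
Offset 18: leading byte 0xF1 = 11110001 → 4-byte char #7 = F1 8B 93 A4.
Offset 22: leading byte 0xF2 = 11110010 → 4-byte char #8 = F2 A2 99 8A.
Offset 26: leading byte 0xF0 = 11110000 → 4-byte char #9 = F0 A7 92 9E.
Offset 30: leading byte 0xDF = 11011111 → 2-byte char #10 = DF 9A.
Leading byte 0xDF = 11011111 matches 110xxxxx → 2-byte sequence.
Byte 1: 0xDF = 11011111, payload 11111 (5 bits).
Byte 2: 0x9A = 10011010 (10xxxxxx ✓), payload 011010.
Concatenate: 11111011010 = 0x7DA (11 bits → U+07DA).

U+07DA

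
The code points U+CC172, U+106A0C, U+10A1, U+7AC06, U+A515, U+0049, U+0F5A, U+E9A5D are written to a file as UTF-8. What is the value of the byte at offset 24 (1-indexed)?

1-indexed offset 24 is 0-indexed offset 23.
U+CC172 → 4-byte form F3 8C 85 B2 at offsets 0–3.
U+106A0C → 4-byte form F4 86 A8 8C at offsets 4–7.
U+10A1 → 3-byte form E1 82 A1 at offsets 8–10.
U+7AC06 → 4-byte form F1 BA B0 86 at offsets 11–14.
U+A515 → 3-byte form EA 94 95 at offsets 15–17.
U+0049 → 1-byte form 49 at offsets 18–18.
U+0F5A → 3-byte form E0 BD 9A at offsets 19–21.
U+E9A5D → 4-byte form F3 A9 A9 9D at offsets 22–25.
Offset 23 falls in char 8's range; it's byte 2 of F3 A9 A9 9D = 0xA9.

0xA9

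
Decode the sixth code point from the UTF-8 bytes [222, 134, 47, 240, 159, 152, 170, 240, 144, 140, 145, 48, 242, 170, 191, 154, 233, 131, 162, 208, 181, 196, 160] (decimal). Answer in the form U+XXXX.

U+AAFDA

Offset 0: leading byte 0xDE = 11011110 → 2-byte char #1 = DE 86.
Offset 2: leading byte 0x2F = 00101111 → 1-byte char #2 = 2F.
Offset 3: leading byte 0xF0 = 11110000 → 4-byte char #3 = F0 9F 98 AA.
Offset 7: leading byte 0xF0 = 11110000 → 4-byte char #4 = F0 90 8C 91.
Offset 11: leading byte 0x30 = 00110000 → 1-byte char #5 = 30.
Offset 12: leading byte 0xF2 = 11110010 → 4-byte char #6 = F2 AA BF 9A.
Leading byte 0xF2 = 11110010 matches 11110xxx → 4-byte sequence.
Byte 1: 0xF2 = 11110010, payload 010 (3 bits).
Byte 2: 0xAA = 10101010 (10xxxxxx ✓), payload 101010.
Byte 3: 0xBF = 10111111 (10xxxxxx ✓), payload 111111.
Byte 4: 0x9A = 10011010 (10xxxxxx ✓), payload 011010.
Concatenate: 010101010111111011010 = 0xAAFDA (21 bits → U+AAFDA).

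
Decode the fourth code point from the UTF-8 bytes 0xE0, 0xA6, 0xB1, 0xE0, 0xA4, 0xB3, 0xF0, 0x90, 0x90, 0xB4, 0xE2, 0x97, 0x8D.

U+25CD

Offset 0: leading byte 0xE0 = 11100000 → 3-byte char #1 = E0 A6 B1.
Offset 3: leading byte 0xE0 = 11100000 → 3-byte char #2 = E0 A4 B3.
Offset 6: leading byte 0xF0 = 11110000 → 4-byte char #3 = F0 90 90 B4.
Offset 10: leading byte 0xE2 = 11100010 → 3-byte char #4 = E2 97 8D.
Leading byte 0xE2 = 11100010 matches 1110xxxx → 3-byte sequence.
Byte 1: 0xE2 = 11100010, payload 0010 (4 bits).
Byte 2: 0x97 = 10010111 (10xxxxxx ✓), payload 010111.
Byte 3: 0x8D = 10001101 (10xxxxxx ✓), payload 001101.
Concatenate: 0010010111001101 = 0x25CD (16 bits → U+25CD).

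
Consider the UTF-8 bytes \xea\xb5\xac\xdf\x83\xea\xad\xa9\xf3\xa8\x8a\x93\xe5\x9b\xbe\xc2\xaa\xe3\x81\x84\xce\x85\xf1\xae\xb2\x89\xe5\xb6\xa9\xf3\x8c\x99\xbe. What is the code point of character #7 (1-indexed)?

Offset 0: leading byte 0xEA = 11101010 → 3-byte char #1 = EA B5 AC.
Offset 3: leading byte 0xDF = 11011111 → 2-byte char #2 = DF 83.
Offset 5: leading byte 0xEA = 11101010 → 3-byte char #3 = EA AD A9.
Offset 8: leading byte 0xF3 = 11110011 → 4-byte char #4 = F3 A8 8A 93.
Offset 12: leading byte 0xE5 = 11100101 → 3-byte char #5 = E5 9B BE.
Offset 15: leading byte 0xC2 = 11000010 → 2-byte char #6 = C2 AA.
Offset 17: leading byte 0xE3 = 11100011 → 3-byte char #7 = E3 81 84.
Leading byte 0xE3 = 11100011 matches 1110xxxx → 3-byte sequence.
Byte 1: 0xE3 = 11100011, payload 0011 (4 bits).
Byte 2: 0x81 = 10000001 (10xxxxxx ✓), payload 000001.
Byte 3: 0x84 = 10000100 (10xxxxxx ✓), payload 000100.
Concatenate: 0011000001000100 = 0x3044 (16 bits → U+3044).

U+3044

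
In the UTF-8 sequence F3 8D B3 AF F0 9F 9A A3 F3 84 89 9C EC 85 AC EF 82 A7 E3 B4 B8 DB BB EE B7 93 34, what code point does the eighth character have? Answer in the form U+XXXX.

U+EDD3

Offset 0: leading byte 0xF3 = 11110011 → 4-byte char #1 = F3 8D B3 AF.
Offset 4: leading byte 0xF0 = 11110000 → 4-byte char #2 = F0 9F 9A A3.
Offset 8: leading byte 0xF3 = 11110011 → 4-byte char #3 = F3 84 89 9C.
Offset 12: leading byte 0xEC = 11101100 → 3-byte char #4 = EC 85 AC.
Offset 15: leading byte 0xEF = 11101111 → 3-byte char #5 = EF 82 A7.
Offset 18: leading byte 0xE3 = 11100011 → 3-byte char #6 = E3 B4 B8.
Offset 21: leading byte 0xDB = 11011011 → 2-byte char #7 = DB BB.
Offset 23: leading byte 0xEE = 11101110 → 3-byte char #8 = EE B7 93.
Leading byte 0xEE = 11101110 matches 1110xxxx → 3-byte sequence.
Byte 1: 0xEE = 11101110, payload 1110 (4 bits).
Byte 2: 0xB7 = 10110111 (10xxxxxx ✓), payload 110111.
Byte 3: 0x93 = 10010011 (10xxxxxx ✓), payload 010011.
Concatenate: 1110110111010011 = 0xEDD3 (16 bits → U+EDD3).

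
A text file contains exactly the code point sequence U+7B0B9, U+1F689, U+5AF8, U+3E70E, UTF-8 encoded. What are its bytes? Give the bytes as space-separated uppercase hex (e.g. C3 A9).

U+7B0B9: 4-byte form → F1 BB 82 B9.
U+1F689: 4-byte form → F0 9F 9A 89.
U+5AF8: 3-byte form → E5 AB B8.
U+3E70E: 4-byte form → F0 BE 9C 8E.
Concatenated (15 bytes): F1 BB 82 B9 F0 9F 9A 89 E5 AB B8 F0 BE 9C 8E.

F1 BB 82 B9 F0 9F 9A 89 E5 AB B8 F0 BE 9C 8E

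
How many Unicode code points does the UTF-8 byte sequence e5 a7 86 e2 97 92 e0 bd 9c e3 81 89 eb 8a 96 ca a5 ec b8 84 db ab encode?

Byte at offset 0: 0xE5 = 11100101 → 3-byte char (#1). Advance 3.
Byte at offset 3: 0xE2 = 11100010 → 3-byte char (#2). Advance 3.
Byte at offset 6: 0xE0 = 11100000 → 3-byte char (#3). Advance 3.
Byte at offset 9: 0xE3 = 11100011 → 3-byte char (#4). Advance 3.
Byte at offset 12: 0xEB = 11101011 → 3-byte char (#5). Advance 3.
Byte at offset 15: 0xCA = 11001010 → 2-byte char (#6). Advance 2.
Byte at offset 17: 0xEC = 11101100 → 3-byte char (#7). Advance 3.
Byte at offset 20: 0xDB = 11011011 → 2-byte char (#8). Advance 2.
Reached end at offset 22 after 8 code points.

8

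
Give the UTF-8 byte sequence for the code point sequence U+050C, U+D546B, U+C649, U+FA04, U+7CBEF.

U+050C: 2-byte form → D4 8C.
U+D546B: 4-byte form → F3 95 91 AB.
U+C649: 3-byte form → EC 99 89.
U+FA04: 3-byte form → EF A8 84.
U+7CBEF: 4-byte form → F1 BC AF AF.
Concatenated (16 bytes): D4 8C F3 95 91 AB EC 99 89 EF A8 84 F1 BC AF AF.

D4 8C F3 95 91 AB EC 99 89 EF A8 84 F1 BC AF AF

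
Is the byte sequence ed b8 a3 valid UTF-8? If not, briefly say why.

invalid (encodes a surrogate (U+D800–U+DFFF))

Structurally a 3-byte sequence; payload = 0xDE23.
But 0xDE23 is in U+D800–U+DFFF, the surrogate range. Surrogates are not Unicode scalar values and are forbidden in UTF-8.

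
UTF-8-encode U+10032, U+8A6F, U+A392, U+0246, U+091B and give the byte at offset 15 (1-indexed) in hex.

0x9B

1-indexed offset 15 is 0-indexed offset 14.
U+10032 → 4-byte form F0 90 80 B2 at offsets 0–3.
U+8A6F → 3-byte form E8 A9 AF at offsets 4–6.
U+A392 → 3-byte form EA 8E 92 at offsets 7–9.
U+0246 → 2-byte form C9 86 at offsets 10–11.
U+091B → 3-byte form E0 A4 9B at offsets 12–14.
Offset 14 falls in char 5's range; it's byte 3 of E0 A4 9B = 0x9B.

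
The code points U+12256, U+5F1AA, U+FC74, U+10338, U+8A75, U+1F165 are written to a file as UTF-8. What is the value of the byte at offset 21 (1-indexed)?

0x85

1-indexed offset 21 is 0-indexed offset 20.
U+12256 → 4-byte form F0 92 89 96 at offsets 0–3.
U+5F1AA → 4-byte form F1 9F 86 AA at offsets 4–7.
U+FC74 → 3-byte form EF B1 B4 at offsets 8–10.
U+10338 → 4-byte form F0 90 8C B8 at offsets 11–14.
U+8A75 → 3-byte form E8 A9 B5 at offsets 15–17.
U+1F165 → 4-byte form F0 9F 85 A5 at offsets 18–21.
Offset 20 falls in char 6's range; it's byte 3 of F0 9F 85 A5 = 0x85.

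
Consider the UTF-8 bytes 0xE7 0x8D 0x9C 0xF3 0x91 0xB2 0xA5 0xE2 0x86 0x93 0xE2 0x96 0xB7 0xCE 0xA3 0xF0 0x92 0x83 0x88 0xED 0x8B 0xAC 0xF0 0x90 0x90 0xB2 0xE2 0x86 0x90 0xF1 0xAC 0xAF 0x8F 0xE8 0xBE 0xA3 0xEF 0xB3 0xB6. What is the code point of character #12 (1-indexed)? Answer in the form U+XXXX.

Offset 0: leading byte 0xE7 = 11100111 → 3-byte char #1 = E7 8D 9C.
Offset 3: leading byte 0xF3 = 11110011 → 4-byte char #2 = F3 91 B2 A5.
Offset 7: leading byte 0xE2 = 11100010 → 3-byte char #3 = E2 86 93.
Offset 10: leading byte 0xE2 = 11100010 → 3-byte char #4 = E2 96 B7.
Offset 13: leading byte 0xCE = 11001110 → 2-byte char #5 = CE A3.
Offset 15: leading byte 0xF0 = 11110000 → 4-byte char #6 = F0 92 83 88.
Offset 19: leading byte 0xED = 11101101 → 3-byte char #7 = ED 8B AC.
Offset 22: leading byte 0xF0 = 11110000 → 4-byte char #8 = F0 90 90 B2.
Offset 26: leading byte 0xE2 = 11100010 → 3-byte char #9 = E2 86 90.
Offset 29: leading byte 0xF1 = 11110001 → 4-byte char #10 = F1 AC AF 8F.
Offset 33: leading byte 0xE8 = 11101000 → 3-byte char #11 = E8 BE A3.
Offset 36: leading byte 0xEF = 11101111 → 3-byte char #12 = EF B3 B6.
Leading byte 0xEF = 11101111 matches 1110xxxx → 3-byte sequence.
Byte 1: 0xEF = 11101111, payload 1111 (4 bits).
Byte 2: 0xB3 = 10110011 (10xxxxxx ✓), payload 110011.
Byte 3: 0xB6 = 10110110 (10xxxxxx ✓), payload 110110.
Concatenate: 1111110011110110 = 0xFCF6 (16 bits → U+FCF6).

U+FCF6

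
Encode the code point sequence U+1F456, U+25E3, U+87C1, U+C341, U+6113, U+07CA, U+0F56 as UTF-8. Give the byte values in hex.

U+1F456: 4-byte form → F0 9F 91 96.
U+25E3: 3-byte form → E2 97 A3.
U+87C1: 3-byte form → E8 9F 81.
U+C341: 3-byte form → EC 8D 81.
U+6113: 3-byte form → E6 84 93.
U+07CA: 2-byte form → DF 8A.
U+0F56: 3-byte form → E0 BD 96.
Concatenated (21 bytes): F0 9F 91 96 E2 97 A3 E8 9F 81 EC 8D 81 E6 84 93 DF 8A E0 BD 96.

F0 9F 91 96 E2 97 A3 E8 9F 81 EC 8D 81 E6 84 93 DF 8A E0 BD 96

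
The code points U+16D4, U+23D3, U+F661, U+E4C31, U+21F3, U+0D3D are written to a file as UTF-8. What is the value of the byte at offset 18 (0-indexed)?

0xBD

U+16D4 → 3-byte form E1 9B 94 at offsets 0–2.
U+23D3 → 3-byte form E2 8F 93 at offsets 3–5.
U+F661 → 3-byte form EF 99 A1 at offsets 6–8.
U+E4C31 → 4-byte form F3 A4 B0 B1 at offsets 9–12.
U+21F3 → 3-byte form E2 87 B3 at offsets 13–15.
U+0D3D → 3-byte form E0 B4 BD at offsets 16–18.
Offset 18 falls in char 6's range; it's byte 3 of E0 B4 BD = 0xBD.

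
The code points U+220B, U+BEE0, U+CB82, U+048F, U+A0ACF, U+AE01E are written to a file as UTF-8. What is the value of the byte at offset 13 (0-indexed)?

U+220B → 3-byte form E2 88 8B at offsets 0–2.
U+BEE0 → 3-byte form EB BB A0 at offsets 3–5.
U+CB82 → 3-byte form EC AE 82 at offsets 6–8.
U+048F → 2-byte form D2 8F at offsets 9–10.
U+A0ACF → 4-byte form F2 A0 AB 8F at offsets 11–14.
Offset 13 falls in char 5's range; it's byte 3 of F2 A0 AB 8F = 0xAB.

0xAB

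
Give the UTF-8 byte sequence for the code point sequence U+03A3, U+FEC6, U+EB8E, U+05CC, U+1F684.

U+03A3: 2-byte form → CE A3.
U+FEC6: 3-byte form → EF BB 86.
U+EB8E: 3-byte form → EE AE 8E.
U+05CC: 2-byte form → D7 8C.
U+1F684: 4-byte form → F0 9F 9A 84.
Concatenated (14 bytes): CE A3 EF BB 86 EE AE 8E D7 8C F0 9F 9A 84.

CE A3 EF BB 86 EE AE 8E D7 8C F0 9F 9A 84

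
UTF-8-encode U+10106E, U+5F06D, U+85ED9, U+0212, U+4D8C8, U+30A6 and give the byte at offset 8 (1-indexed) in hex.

0xAD

1-indexed offset 8 is 0-indexed offset 7.
U+10106E → 4-byte form F4 81 81 AE at offsets 0–3.
U+5F06D → 4-byte form F1 9F 81 AD at offsets 4–7.
Offset 7 falls in char 2's range; it's byte 4 of F1 9F 81 AD = 0xAD.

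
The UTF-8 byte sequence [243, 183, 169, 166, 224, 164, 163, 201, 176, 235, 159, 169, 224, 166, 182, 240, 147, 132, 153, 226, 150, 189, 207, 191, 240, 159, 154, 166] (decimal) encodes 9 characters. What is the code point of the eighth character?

Offset 0: leading byte 0xF3 = 11110011 → 4-byte char #1 = F3 B7 A9 A6.
Offset 4: leading byte 0xE0 = 11100000 → 3-byte char #2 = E0 A4 A3.
Offset 7: leading byte 0xC9 = 11001001 → 2-byte char #3 = C9 B0.
Offset 9: leading byte 0xEB = 11101011 → 3-byte char #4 = EB 9F A9.
Offset 12: leading byte 0xE0 = 11100000 → 3-byte char #5 = E0 A6 B6.
Offset 15: leading byte 0xF0 = 11110000 → 4-byte char #6 = F0 93 84 99.
Offset 19: leading byte 0xE2 = 11100010 → 3-byte char #7 = E2 96 BD.
Offset 22: leading byte 0xCF = 11001111 → 2-byte char #8 = CF BF.
Leading byte 0xCF = 11001111 matches 110xxxxx → 2-byte sequence.
Byte 1: 0xCF = 11001111, payload 01111 (5 bits).
Byte 2: 0xBF = 10111111 (10xxxxxx ✓), payload 111111.
Concatenate: 01111111111 = 0x3FF (11 bits → U+03FF).

U+03FF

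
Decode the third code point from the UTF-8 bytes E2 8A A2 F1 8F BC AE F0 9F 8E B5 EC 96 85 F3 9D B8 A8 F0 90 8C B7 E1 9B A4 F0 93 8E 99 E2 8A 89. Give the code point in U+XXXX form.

Offset 0: leading byte 0xE2 = 11100010 → 3-byte char #1 = E2 8A A2.
Offset 3: leading byte 0xF1 = 11110001 → 4-byte char #2 = F1 8F BC AE.
Offset 7: leading byte 0xF0 = 11110000 → 4-byte char #3 = F0 9F 8E B5.
Leading byte 0xF0 = 11110000 matches 11110xxx → 4-byte sequence.
Byte 1: 0xF0 = 11110000, payload 000 (3 bits).
Byte 2: 0x9F = 10011111 (10xxxxxx ✓), payload 011111.
Byte 3: 0x8E = 10001110 (10xxxxxx ✓), payload 001110.
Byte 4: 0xB5 = 10110101 (10xxxxxx ✓), payload 110101.
Concatenate: 000011111001110110101 = 0x1F3B5 (21 bits → U+1F3B5).

U+1F3B5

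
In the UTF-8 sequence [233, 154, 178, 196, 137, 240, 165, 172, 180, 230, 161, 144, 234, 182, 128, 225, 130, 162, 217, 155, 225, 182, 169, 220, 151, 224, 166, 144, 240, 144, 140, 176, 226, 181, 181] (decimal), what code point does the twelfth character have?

U+2D75

Offset 0: leading byte 0xE9 = 11101001 → 3-byte char #1 = E9 9A B2.
Offset 3: leading byte 0xC4 = 11000100 → 2-byte char #2 = C4 89.
Offset 5: leading byte 0xF0 = 11110000 → 4-byte char #3 = F0 A5 AC B4.
Offset 9: leading byte 0xE6 = 11100110 → 3-byte char #4 = E6 A1 90.
Offset 12: leading byte 0xEA = 11101010 → 3-byte char #5 = EA B6 80.
Offset 15: leading byte 0xE1 = 11100001 → 3-byte char #6 = E1 82 A2.
Offset 18: leading byte 0xD9 = 11011001 → 2-byte char #7 = D9 9B.
Offset 20: leading byte 0xE1 = 11100001 → 3-byte char #8 = E1 B6 A9.
Offset 23: leading byte 0xDC = 11011100 → 2-byte char #9 = DC 97.
Offset 25: leading byte 0xE0 = 11100000 → 3-byte char #10 = E0 A6 90.
Offset 28: leading byte 0xF0 = 11110000 → 4-byte char #11 = F0 90 8C B0.
Offset 32: leading byte 0xE2 = 11100010 → 3-byte char #12 = E2 B5 B5.
Leading byte 0xE2 = 11100010 matches 1110xxxx → 3-byte sequence.
Byte 1: 0xE2 = 11100010, payload 0010 (4 bits).
Byte 2: 0xB5 = 10110101 (10xxxxxx ✓), payload 110101.
Byte 3: 0xB5 = 10110101 (10xxxxxx ✓), payload 110101.
Concatenate: 0010110101110101 = 0x2D75 (16 bits → U+2D75).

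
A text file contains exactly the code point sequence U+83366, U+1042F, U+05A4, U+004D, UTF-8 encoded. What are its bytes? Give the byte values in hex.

U+83366: 4-byte form → F2 83 8D A6.
U+1042F: 4-byte form → F0 90 90 AF.
U+05A4: 2-byte form → D6 A4.
U+004D: 1-byte form → 4D.
Concatenated (11 bytes): F2 83 8D A6 F0 90 90 AF D6 A4 4D.

F2 83 8D A6 F0 90 90 AF D6 A4 4D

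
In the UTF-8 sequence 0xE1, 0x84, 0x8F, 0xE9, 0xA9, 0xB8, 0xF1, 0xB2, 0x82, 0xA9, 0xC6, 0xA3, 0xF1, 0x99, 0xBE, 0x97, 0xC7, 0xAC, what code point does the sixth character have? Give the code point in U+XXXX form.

U+01EC

Offset 0: leading byte 0xE1 = 11100001 → 3-byte char #1 = E1 84 8F.
Offset 3: leading byte 0xE9 = 11101001 → 3-byte char #2 = E9 A9 B8.
Offset 6: leading byte 0xF1 = 11110001 → 4-byte char #3 = F1 B2 82 A9.
Offset 10: leading byte 0xC6 = 11000110 → 2-byte char #4 = C6 A3.
Offset 12: leading byte 0xF1 = 11110001 → 4-byte char #5 = F1 99 BE 97.
Offset 16: leading byte 0xC7 = 11000111 → 2-byte char #6 = C7 AC.
Leading byte 0xC7 = 11000111 matches 110xxxxx → 2-byte sequence.
Byte 1: 0xC7 = 11000111, payload 00111 (5 bits).
Byte 2: 0xAC = 10101100 (10xxxxxx ✓), payload 101100.
Concatenate: 00111101100 = 0x1EC (11 bits → U+01EC).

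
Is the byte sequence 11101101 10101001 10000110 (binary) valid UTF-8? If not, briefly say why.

invalid (encodes a surrogate (U+D800–U+DFFF))

Structurally a 3-byte sequence; payload = 0xDA46.
But 0xDA46 is in U+D800–U+DFFF, the surrogate range. Surrogates are not Unicode scalar values and are forbidden in UTF-8.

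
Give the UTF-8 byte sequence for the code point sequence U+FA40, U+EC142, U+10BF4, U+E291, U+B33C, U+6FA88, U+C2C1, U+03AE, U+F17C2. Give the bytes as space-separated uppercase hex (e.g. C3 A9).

EF A9 80 F3 AC 85 82 F0 90 AF B4 EE 8A 91 EB 8C BC F1 AF AA 88 EC 8B 81 CE AE F3 B1 9F 82

U+FA40: 3-byte form → EF A9 80.
U+EC142: 4-byte form → F3 AC 85 82.
U+10BF4: 4-byte form → F0 90 AF B4.
U+E291: 3-byte form → EE 8A 91.
U+B33C: 3-byte form → EB 8C BC.
U+6FA88: 4-byte form → F1 AF AA 88.
U+C2C1: 3-byte form → EC 8B 81.
U+03AE: 2-byte form → CE AE.
U+F17C2: 4-byte form → F3 B1 9F 82.
Concatenated (30 bytes): EF A9 80 F3 AC 85 82 F0 90 AF B4 EE 8A 91 EB 8C BC F1 AF AA 88 EC 8B 81 CE AE F3 B1 9F 82.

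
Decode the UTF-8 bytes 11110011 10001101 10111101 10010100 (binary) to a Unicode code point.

U+CDF54

Leading byte 0xF3 = 11110011 matches 11110xxx → 4-byte sequence.
Byte 1: 0xF3 = 11110011, payload 011 (3 bits).
Byte 2: 0x8D = 10001101 (10xxxxxx ✓), payload 001101.
Byte 3: 0xBD = 10111101 (10xxxxxx ✓), payload 111101.
Byte 4: 0x94 = 10010100 (10xxxxxx ✓), payload 010100.
Concatenate: 011001101111101010100 = 0xCDF54 (21 bits → U+CDF54).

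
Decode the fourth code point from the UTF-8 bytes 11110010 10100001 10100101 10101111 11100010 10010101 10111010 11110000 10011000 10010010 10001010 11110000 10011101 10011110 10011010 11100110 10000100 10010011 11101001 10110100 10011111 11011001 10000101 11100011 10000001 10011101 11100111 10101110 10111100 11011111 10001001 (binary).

Offset 0: leading byte 0xF2 = 11110010 → 4-byte char #1 = F2 A1 A5 AF.
Offset 4: leading byte 0xE2 = 11100010 → 3-byte char #2 = E2 95 BA.
Offset 7: leading byte 0xF0 = 11110000 → 4-byte char #3 = F0 98 92 8A.
Offset 11: leading byte 0xF0 = 11110000 → 4-byte char #4 = F0 9D 9E 9A.
Leading byte 0xF0 = 11110000 matches 11110xxx → 4-byte sequence.
Byte 1: 0xF0 = 11110000, payload 000 (3 bits).
Byte 2: 0x9D = 10011101 (10xxxxxx ✓), payload 011101.
Byte 3: 0x9E = 10011110 (10xxxxxx ✓), payload 011110.
Byte 4: 0x9A = 10011010 (10xxxxxx ✓), payload 011010.
Concatenate: 000011101011110011010 = 0x1D79A (21 bits → U+1D79A).

U+1D79A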